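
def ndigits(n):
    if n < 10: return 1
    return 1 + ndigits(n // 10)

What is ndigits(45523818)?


ndigits(45523818) = 1 + ndigits(4552381)
ndigits(4552381) = 1 + ndigits(455238)
ndigits(455238) = 1 + ndigits(45523)
ndigits(45523) = 1 + ndigits(4552)
ndigits(4552) = 1 + ndigits(455)
ndigits(455) = 1 + ndigits(45)
ndigits(45) = 1 + ndigits(4)
ndigits(4) = 1  (base case: 4 < 10)
Unwinding: 1 + 1 + 1 + 1 + 1 + 1 + 1 + 1 = 8

8


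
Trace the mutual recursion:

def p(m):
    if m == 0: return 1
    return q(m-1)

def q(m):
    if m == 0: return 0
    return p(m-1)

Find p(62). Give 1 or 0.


p(62) = q(61)
q(61) = p(60)
p(60) = q(59)
q(59) = p(58)
p(58) = q(57)
q(57) = p(56)
p(56) = q(55)
q(55) = p(54)
p(54) = q(53)
q(53) = p(52)
p(52) = q(51)
q(51) = p(50)
p(50) = q(49)
q(49) = p(48)
p(48) = q(47)
q(47) = p(46)
p(46) = q(45)
q(45) = p(44)
p(44) = q(43)
q(43) = p(42)
p(42) = q(41)
q(41) = p(40)
p(40) = q(39)
q(39) = p(38)
p(38) = q(37)
q(37) = p(36)
p(36) = q(35)
q(35) = p(34)
p(34) = q(33)
q(33) = p(32)
p(32) = q(31)
q(31) = p(30)
p(30) = q(29)
q(29) = p(28)
p(28) = q(27)
q(27) = p(26)
p(26) = q(25)
q(25) = p(24)
p(24) = q(23)
q(23) = p(22)
p(22) = q(21)
q(21) = p(20)
p(20) = q(19)
q(19) = p(18)
p(18) = q(17)
q(17) = p(16)
p(16) = q(15)
q(15) = p(14)
p(14) = q(13)
q(13) = p(12)
p(12) = q(11)
q(11) = p(10)
p(10) = q(9)
q(9) = p(8)
p(8) = q(7)
q(7) = p(6)
p(6) = q(5)
q(5) = p(4)
p(4) = q(3)
q(3) = p(2)
p(2) = q(1)
q(1) = p(0)
p(0) = 1  (base case)
Result: 1

1


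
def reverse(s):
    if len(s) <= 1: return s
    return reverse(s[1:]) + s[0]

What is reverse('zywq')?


reverse('zywq') = reverse('ywq') + 'z'
reverse('ywq') = reverse('wq') + 'y'
reverse('wq') = reverse('q') + 'w'
reverse('q') = 'q'  (base case)
Concatenating: 'q' + 'w' + 'y' + 'z' = 'qwyz'

qwyz


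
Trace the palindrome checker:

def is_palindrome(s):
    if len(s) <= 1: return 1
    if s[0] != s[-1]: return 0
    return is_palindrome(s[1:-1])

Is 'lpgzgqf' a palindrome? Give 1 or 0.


is_palindrome('lpgzgqf'): s[0]='l' != s[-1]='f' -> return 0
Result: 0 (not a palindrome)

0


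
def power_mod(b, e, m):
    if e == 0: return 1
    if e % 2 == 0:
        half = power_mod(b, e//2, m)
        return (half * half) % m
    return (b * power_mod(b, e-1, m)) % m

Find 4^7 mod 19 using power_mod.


power_mod(4, 7, 19): e is odd, compute power_mod(4, 6, 19)
  power_mod(4, 6, 19): e is even, compute power_mod(4, 3, 19)
    power_mod(4, 3, 19): e is odd, compute power_mod(4, 2, 19)
      power_mod(4, 2, 19): e is even, compute power_mod(4, 1, 19)
        power_mod(4, 1, 19): e is odd, compute power_mod(4, 0, 19)
          power_mod(4, 0, 19) = 1
        (4 * 1) % 19 = 4
      half=4, (4*4) % 19 = 16
    (4 * 16) % 19 = 7
  half=7, (7*7) % 19 = 11
(4 * 11) % 19 = 6

6


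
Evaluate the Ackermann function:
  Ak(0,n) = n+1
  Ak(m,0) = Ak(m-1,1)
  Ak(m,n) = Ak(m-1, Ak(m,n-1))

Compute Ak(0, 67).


Ak(0, 67) = 68
Result: Ak(0, 67) = 68

68


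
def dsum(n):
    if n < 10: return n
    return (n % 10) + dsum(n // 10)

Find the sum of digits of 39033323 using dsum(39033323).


dsum(39033323) = 3 + dsum(3903332)
dsum(3903332) = 2 + dsum(390333)
dsum(390333) = 3 + dsum(39033)
dsum(39033) = 3 + dsum(3903)
dsum(3903) = 3 + dsum(390)
dsum(390) = 0 + dsum(39)
dsum(39) = 9 + dsum(3)
dsum(3) = 3  (base case)
Total: 3 + 2 + 3 + 3 + 3 + 0 + 9 + 3 = 26

26


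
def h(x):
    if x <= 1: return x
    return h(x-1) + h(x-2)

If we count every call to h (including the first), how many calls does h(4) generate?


Let C(n) = total calls for h(n)
C(0) = 1, C(1) = 1
C(2) = 1 + C(1) + C(0) = 1 + 1 + 1 = 3
C(3) = 1 + C(2) + C(1) = 1 + 3 + 1 = 5
C(4) = 1 + C(3) + C(2) = 1 + 5 + 3 = 9

9


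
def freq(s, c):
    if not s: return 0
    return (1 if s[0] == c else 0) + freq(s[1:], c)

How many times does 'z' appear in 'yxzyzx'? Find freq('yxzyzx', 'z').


s[0]='y' != 'z' -> 0
s[0]='x' != 'z' -> 0
s[0]='z' == 'z' -> 1
s[0]='y' != 'z' -> 0
s[0]='z' == 'z' -> 1
s[0]='x' != 'z' -> 0
Sum: 0 + 0 + 1 + 0 + 1 + 0 = 2

2


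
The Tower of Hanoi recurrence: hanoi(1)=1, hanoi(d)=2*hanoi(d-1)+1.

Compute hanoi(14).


hanoi(14) = 2 * hanoi(13) + 1
hanoi(13) = 2 * hanoi(12) + 1
hanoi(12) = 2 * hanoi(11) + 1
hanoi(11) = 2 * hanoi(10) + 1
hanoi(10) = 2 * hanoi(9) + 1
hanoi(9) = 2 * hanoi(8) + 1
hanoi(8) = 2 * hanoi(7) + 1
hanoi(7) = 2 * hanoi(6) + 1
hanoi(6) = 2 * hanoi(5) + 1
hanoi(5) = 2 * hanoi(4) + 1
hanoi(4) = 2 * hanoi(3) + 1
hanoi(3) = 2 * hanoi(2) + 1
hanoi(2) = 2 * hanoi(1) + 1
hanoi(1) = 1  (base case)
hanoi(2) = 2 * 1 + 1 = 3
hanoi(3) = 2 * 3 + 1 = 7
hanoi(4) = 2 * 7 + 1 = 15
hanoi(5) = 2 * 15 + 1 = 31
hanoi(6) = 2 * 31 + 1 = 63
hanoi(7) = 2 * 63 + 1 = 127
hanoi(8) = 2 * 127 + 1 = 255
hanoi(9) = 2 * 255 + 1 = 511
hanoi(10) = 2 * 511 + 1 = 1023
hanoi(11) = 2 * 1023 + 1 = 2047
hanoi(12) = 2 * 2047 + 1 = 4095
hanoi(13) = 2 * 4095 + 1 = 8191
hanoi(14) = 2 * 8191 + 1 = 16383

16383


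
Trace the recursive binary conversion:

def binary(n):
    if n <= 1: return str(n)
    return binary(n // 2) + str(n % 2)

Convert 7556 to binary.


binary(7556) = binary(3778) + '0'
binary(3778) = binary(1889) + '0'
binary(1889) = binary(944) + '1'
binary(944) = binary(472) + '0'
binary(472) = binary(236) + '0'
binary(236) = binary(118) + '0'
binary(118) = binary(59) + '0'
binary(59) = binary(29) + '1'
binary(29) = binary(14) + '1'
binary(14) = binary(7) + '0'
binary(7) = binary(3) + '1'
binary(3) = binary(1) + '1'
binary(1) = '1'  (base case)
Concatenating: '1' + '1' + '1' + '0' + '1' + '1' + '0' + '0' + '0' + '0' + '1' + '0' + '0' = '1110110000100'

1110110000100


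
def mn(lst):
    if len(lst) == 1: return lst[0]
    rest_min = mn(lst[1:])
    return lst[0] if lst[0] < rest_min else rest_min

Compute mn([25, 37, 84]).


mn([25, 37, 84]): compare 25 with mn([37, 84])
mn([37, 84]): compare 37 with mn([84])
mn([84]) = 84  (base case)
Compare 37 with 84 -> 37
Compare 25 with 37 -> 25

25


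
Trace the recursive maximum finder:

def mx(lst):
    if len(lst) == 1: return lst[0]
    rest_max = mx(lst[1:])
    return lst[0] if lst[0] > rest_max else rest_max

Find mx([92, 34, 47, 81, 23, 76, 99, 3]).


mx([92, 34, 47, 81, 23, 76, 99, 3]): compare 92 with mx([34, 47, 81, 23, 76, 99, 3])
mx([34, 47, 81, 23, 76, 99, 3]): compare 34 with mx([47, 81, 23, 76, 99, 3])
mx([47, 81, 23, 76, 99, 3]): compare 47 with mx([81, 23, 76, 99, 3])
mx([81, 23, 76, 99, 3]): compare 81 with mx([23, 76, 99, 3])
mx([23, 76, 99, 3]): compare 23 with mx([76, 99, 3])
mx([76, 99, 3]): compare 76 with mx([99, 3])
mx([99, 3]): compare 99 with mx([3])
mx([3]) = 3  (base case)
Compare 99 with 3 -> 99
Compare 76 with 99 -> 99
Compare 23 with 99 -> 99
Compare 81 with 99 -> 99
Compare 47 with 99 -> 99
Compare 34 with 99 -> 99
Compare 92 with 99 -> 99

99


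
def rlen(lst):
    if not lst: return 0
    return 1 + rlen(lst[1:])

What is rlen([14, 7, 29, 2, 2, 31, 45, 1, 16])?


rlen([14, 7, 29, 2, 2, 31, 45, 1, 16]) = 1 + rlen([7, 29, 2, 2, 31, 45, 1, 16])
rlen([7, 29, 2, 2, 31, 45, 1, 16]) = 1 + rlen([29, 2, 2, 31, 45, 1, 16])
rlen([29, 2, 2, 31, 45, 1, 16]) = 1 + rlen([2, 2, 31, 45, 1, 16])
rlen([2, 2, 31, 45, 1, 16]) = 1 + rlen([2, 31, 45, 1, 16])
rlen([2, 31, 45, 1, 16]) = 1 + rlen([31, 45, 1, 16])
rlen([31, 45, 1, 16]) = 1 + rlen([45, 1, 16])
rlen([45, 1, 16]) = 1 + rlen([1, 16])
rlen([1, 16]) = 1 + rlen([16])
rlen([16]) = 1 + rlen([])
rlen([]) = 0  (base case)
Unwinding: 1 + 1 + 1 + 1 + 1 + 1 + 1 + 1 + 1 + 0 = 9

9


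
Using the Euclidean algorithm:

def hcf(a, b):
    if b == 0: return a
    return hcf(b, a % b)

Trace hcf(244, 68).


hcf(244, 68) = hcf(68, 40)
hcf(68, 40) = hcf(40, 28)
hcf(40, 28) = hcf(28, 12)
hcf(28, 12) = hcf(12, 4)
hcf(12, 4) = hcf(4, 0)
hcf(4, 0) = 4  (base case)

4


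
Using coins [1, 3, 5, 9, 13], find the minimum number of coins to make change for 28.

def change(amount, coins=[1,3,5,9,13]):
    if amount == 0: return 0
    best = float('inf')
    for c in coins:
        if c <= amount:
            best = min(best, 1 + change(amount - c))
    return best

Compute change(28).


Building up with DP:
change(0) = 0
change(1) = min(1+change(0)=1+0=1) = 1
change(2) = min(1+change(1)=1+1=2) = 2
change(3) = min(1+change(2)=1+2=3, 1+change(0)=1+0=1) = 1
change(4) = min(1+change(3)=1+1=2, 1+change(1)=1+1=2) = 2
change(5) = min(1+change(4)=1+2=3, 1+change(2)=1+2=3, 1+change(0)=1+0=1) = 1
change(6) = min(1+change(5)=1+1=2, 1+change(3)=1+1=2, 1+change(1)=1+1=2) = 2
change(7) = min(1+change(6)=1+2=3, 1+change(4)=1+2=3, 1+change(2)=1+2=3) = 3
change(8) = min(1+change(7)=1+3=4, 1+change(5)=1+1=2, 1+change(3)=1+1=2) = 2
change(9) = min(1+change(8)=1+2=3, 1+change(6)=1+2=3, 1+change(4)=1+2=3, 1+change(0)=1+0=1) = 1
change(10) = min(1+change(9)=1+1=2, 1+change(7)=1+3=4, 1+change(5)=1+1=2, 1+change(1)=1+1=2) = 2
change(11) = min(1+change(10)=1+2=3, 1+change(8)=1+2=3, 1+change(6)=1+2=3, 1+change(2)=1+2=3) = 3
change(12) = min(1+change(11)=1+3=4, 1+change(9)=1+1=2, 1+change(7)=1+3=4, 1+change(3)=1+1=2) = 2
change(13) = min(1+change(12)=1+2=3, 1+change(10)=1+2=3, 1+change(8)=1+2=3, 1+change(4)=1+2=3, 1+change(0)=1+0=1) = 1
change(14) = min(1+change(13)=1+1=2, 1+change(11)=1+3=4, 1+change(9)=1+1=2, 1+change(5)=1+1=2, 1+change(1)=1+1=2) = 2
change(15) = min(1+change(14)=1+2=3, 1+change(12)=1+2=3, 1+change(10)=1+2=3, 1+change(6)=1+2=3, 1+change(2)=1+2=3) = 3
change(16) = min(1+change(15)=1+3=4, 1+change(13)=1+1=2, 1+change(11)=1+3=4, 1+change(7)=1+3=4, 1+change(3)=1+1=2) = 2
change(17) = min(1+change(16)=1+2=3, 1+change(14)=1+2=3, 1+change(12)=1+2=3, 1+change(8)=1+2=3, 1+change(4)=1+2=3) = 3
change(18) = min(1+change(17)=1+3=4, 1+change(15)=1+3=4, 1+change(13)=1+1=2, 1+change(9)=1+1=2, 1+change(5)=1+1=2) = 2
change(19) = min(1+change(18)=1+2=3, 1+change(16)=1+2=3, 1+change(14)=1+2=3, 1+change(10)=1+2=3, 1+change(6)=1+2=3) = 3
change(20) = min(1+change(19)=1+3=4, 1+change(17)=1+3=4, 1+change(15)=1+3=4, 1+change(11)=1+3=4, 1+change(7)=1+3=4) = 4
change(21) = min(1+change(20)=1+4=5, 1+change(18)=1+2=3, 1+change(16)=1+2=3, 1+change(12)=1+2=3, 1+change(8)=1+2=3) = 3
change(22) = min(1+change(21)=1+3=4, 1+change(19)=1+3=4, 1+change(17)=1+3=4, 1+change(13)=1+1=2, 1+change(9)=1+1=2) = 2
change(23) = min(1+change(22)=1+2=3, 1+change(20)=1+4=5, 1+change(18)=1+2=3, 1+change(14)=1+2=3, 1+change(10)=1+2=3) = 3
change(24) = min(1+change(23)=1+3=4, 1+change(21)=1+3=4, 1+change(19)=1+3=4, 1+change(15)=1+3=4, 1+change(11)=1+3=4) = 4
change(25) = min(1+change(24)=1+4=5, 1+change(22)=1+2=3, 1+change(20)=1+4=5, 1+change(16)=1+2=3, 1+change(12)=1+2=3) = 3
change(26) = min(1+change(25)=1+3=4, 1+change(23)=1+3=4, 1+change(21)=1+3=4, 1+change(17)=1+3=4, 1+change(13)=1+1=2) = 2
change(27) = min(1+change(26)=1+2=3, 1+change(24)=1+4=5, 1+change(22)=1+2=3, 1+change(18)=1+2=3, 1+change(14)=1+2=3) = 3
change(28) = min(1+change(27)=1+3=4, 1+change(25)=1+3=4, 1+change(23)=1+3=4, 1+change(19)=1+3=4, 1+change(15)=1+3=4) = 4

4


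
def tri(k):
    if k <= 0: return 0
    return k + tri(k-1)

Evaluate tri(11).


tri(11)
= 11 + 10 + 9 + 8 + 7 + 6 + 5 + 4 + 3 + 2 + 1 + tri(0)
= 11 + 10 + 9 + 8 + 7 + 6 + 5 + 4 + 3 + 2 + 1 + 0
= 66

66


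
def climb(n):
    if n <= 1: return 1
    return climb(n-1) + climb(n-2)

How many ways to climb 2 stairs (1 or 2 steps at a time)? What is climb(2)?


Building up from base cases:
climb(0) = 1
climb(1) = 1
climb(2) = climb(1) + climb(0) = 1 + 1 = 2

2


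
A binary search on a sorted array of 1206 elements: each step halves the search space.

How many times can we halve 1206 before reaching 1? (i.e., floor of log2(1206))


1206 / 2 = 603
603 / 2 = 301
301 / 2 = 150
150 / 2 = 75
75 / 2 = 37
37 / 2 = 18
18 / 2 = 9
9 / 2 = 4
4 / 2 = 2
2 / 2 = 1
Reached 1 after 10 halvings

10


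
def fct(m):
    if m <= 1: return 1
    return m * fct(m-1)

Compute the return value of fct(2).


fct(2)
= 2 * fct(1)
= 2 * 1
= 2

2


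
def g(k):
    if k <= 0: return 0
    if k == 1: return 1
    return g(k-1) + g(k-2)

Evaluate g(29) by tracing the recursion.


Computing g(29) bottom-up:
g(0) = 0
g(1) = 1
g(2) = g(1) + g(0) = 1 + 0 = 1
g(3) = g(2) + g(1) = 1 + 1 = 2
g(4) = g(3) + g(2) = 2 + 1 = 3
g(5) = g(4) + g(3) = 3 + 2 = 5
g(6) = g(5) + g(4) = 5 + 3 = 8
g(7) = g(6) + g(5) = 8 + 5 = 13
g(8) = g(7) + g(6) = 13 + 8 = 21
g(9) = g(8) + g(7) = 21 + 13 = 34
g(10) = g(9) + g(8) = 34 + 21 = 55
g(11) = g(10) + g(9) = 55 + 34 = 89
g(12) = g(11) + g(10) = 89 + 55 = 144
g(13) = g(12) + g(11) = 144 + 89 = 233
g(14) = g(13) + g(12) = 233 + 144 = 377
g(15) = g(14) + g(13) = 377 + 233 = 610
g(16) = g(15) + g(14) = 610 + 377 = 987
g(17) = g(16) + g(15) = 987 + 610 = 1597
g(18) = g(17) + g(16) = 1597 + 987 = 2584
g(19) = g(18) + g(17) = 2584 + 1597 = 4181
g(20) = g(19) + g(18) = 4181 + 2584 = 6765
g(21) = g(20) + g(19) = 6765 + 4181 = 10946
g(22) = g(21) + g(20) = 10946 + 6765 = 17711
g(23) = g(22) + g(21) = 17711 + 10946 = 28657
g(24) = g(23) + g(22) = 28657 + 17711 = 46368
g(25) = g(24) + g(23) = 46368 + 28657 = 75025
g(26) = g(25) + g(24) = 75025 + 46368 = 121393
g(27) = g(26) + g(25) = 121393 + 75025 = 196418
g(28) = g(27) + g(26) = 196418 + 121393 = 317811
g(29) = g(28) + g(27) = 317811 + 196418 = 514229

514229


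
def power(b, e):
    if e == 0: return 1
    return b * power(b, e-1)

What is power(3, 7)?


power(3, 7)
= 3 * power(3, 6)
= 3 * 3 * power(3, 5)
= 3 * 3 * 3 * power(3, 4)
= 3 * 3 * 3 * 3 * power(3, 3)
= 3 * 3 * 3 * 3 * 3 * power(3, 2)
= 3 * 3 * 3 * 3 * 3 * 3 * power(3, 1)
= 3 * 3 * 3 * 3 * 3 * 3 * 3 * power(3, 0)
= 3 * 3 * 3 * 3 * 3 * 3 * 3 * 1
= 2187

2187


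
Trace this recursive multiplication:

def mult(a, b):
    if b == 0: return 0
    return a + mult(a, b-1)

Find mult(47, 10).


mult(47, 10) = 47 + mult(47, 9)
mult(47, 9) = 47 + mult(47, 8)
mult(47, 8) = 47 + mult(47, 7)
mult(47, 7) = 47 + mult(47, 6)
mult(47, 6) = 47 + mult(47, 5)
mult(47, 5) = 47 + mult(47, 4)
mult(47, 4) = 47 + mult(47, 3)
mult(47, 3) = 47 + mult(47, 2)
mult(47, 2) = 47 + mult(47, 1)
mult(47, 1) = 47 + mult(47, 0)
mult(47, 0) = 0  (base case)
Total: 47 + 47 + 47 + 47 + 47 + 47 + 47 + 47 + 47 + 47 + 0 = 470

470


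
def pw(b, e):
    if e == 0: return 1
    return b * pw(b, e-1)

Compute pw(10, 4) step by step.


pw(10, 4)
= 10 * pw(10, 3)
= 10 * 10 * pw(10, 2)
= 10 * 10 * 10 * pw(10, 1)
= 10 * 10 * 10 * 10 * pw(10, 0)
= 10 * 10 * 10 * 10 * 1
= 10000

10000


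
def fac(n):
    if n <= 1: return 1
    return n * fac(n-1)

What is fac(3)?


fac(3)
= 3 * fac(2)
= 3 * 2 * fac(1)
= 3 * 2 * 1
= 6

6


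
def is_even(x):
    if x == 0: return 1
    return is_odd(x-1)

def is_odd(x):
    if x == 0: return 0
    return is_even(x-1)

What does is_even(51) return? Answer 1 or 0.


is_even(51) = is_odd(50)
is_odd(50) = is_even(49)
is_even(49) = is_odd(48)
is_odd(48) = is_even(47)
is_even(47) = is_odd(46)
is_odd(46) = is_even(45)
is_even(45) = is_odd(44)
is_odd(44) = is_even(43)
is_even(43) = is_odd(42)
is_odd(42) = is_even(41)
is_even(41) = is_odd(40)
is_odd(40) = is_even(39)
is_even(39) = is_odd(38)
is_odd(38) = is_even(37)
is_even(37) = is_odd(36)
is_odd(36) = is_even(35)
is_even(35) = is_odd(34)
is_odd(34) = is_even(33)
is_even(33) = is_odd(32)
is_odd(32) = is_even(31)
is_even(31) = is_odd(30)
is_odd(30) = is_even(29)
is_even(29) = is_odd(28)
is_odd(28) = is_even(27)
is_even(27) = is_odd(26)
is_odd(26) = is_even(25)
is_even(25) = is_odd(24)
is_odd(24) = is_even(23)
is_even(23) = is_odd(22)
is_odd(22) = is_even(21)
is_even(21) = is_odd(20)
is_odd(20) = is_even(19)
is_even(19) = is_odd(18)
is_odd(18) = is_even(17)
is_even(17) = is_odd(16)
is_odd(16) = is_even(15)
is_even(15) = is_odd(14)
is_odd(14) = is_even(13)
is_even(13) = is_odd(12)
is_odd(12) = is_even(11)
is_even(11) = is_odd(10)
is_odd(10) = is_even(9)
is_even(9) = is_odd(8)
is_odd(8) = is_even(7)
is_even(7) = is_odd(6)
is_odd(6) = is_even(5)
is_even(5) = is_odd(4)
is_odd(4) = is_even(3)
is_even(3) = is_odd(2)
is_odd(2) = is_even(1)
is_even(1) = is_odd(0)
is_odd(0) = 0  (base case)
Result: 0

0


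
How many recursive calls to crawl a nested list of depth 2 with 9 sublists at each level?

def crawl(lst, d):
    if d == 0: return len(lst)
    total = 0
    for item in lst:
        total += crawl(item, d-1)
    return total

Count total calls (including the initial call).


At depth 0 (root): 1 call
At depth 1: each of 1 parents calls crawl on 9 children = 9 calls
At depth 2: each of 9 parents calls crawl on 9 children = 81 calls
Total: 1 + 9 + 81 = 91

91


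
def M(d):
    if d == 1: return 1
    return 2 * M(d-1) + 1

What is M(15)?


M(15) = 2 * M(14) + 1
M(14) = 2 * M(13) + 1
M(13) = 2 * M(12) + 1
M(12) = 2 * M(11) + 1
M(11) = 2 * M(10) + 1
M(10) = 2 * M(9) + 1
M(9) = 2 * M(8) + 1
M(8) = 2 * M(7) + 1
M(7) = 2 * M(6) + 1
M(6) = 2 * M(5) + 1
M(5) = 2 * M(4) + 1
M(4) = 2 * M(3) + 1
M(3) = 2 * M(2) + 1
M(2) = 2 * M(1) + 1
M(1) = 1  (base case)
M(2) = 2 * 1 + 1 = 3
M(3) = 2 * 3 + 1 = 7
M(4) = 2 * 7 + 1 = 15
M(5) = 2 * 15 + 1 = 31
M(6) = 2 * 31 + 1 = 63
M(7) = 2 * 63 + 1 = 127
M(8) = 2 * 127 + 1 = 255
M(9) = 2 * 255 + 1 = 511
M(10) = 2 * 511 + 1 = 1023
M(11) = 2 * 1023 + 1 = 2047
M(12) = 2 * 2047 + 1 = 4095
M(13) = 2 * 4095 + 1 = 8191
M(14) = 2 * 8191 + 1 = 16383
M(15) = 2 * 16383 + 1 = 32767

32767


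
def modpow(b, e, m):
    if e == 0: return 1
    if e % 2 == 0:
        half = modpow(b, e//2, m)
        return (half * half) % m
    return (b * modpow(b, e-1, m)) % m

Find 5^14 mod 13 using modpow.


modpow(5, 14, 13): e is even, compute modpow(5, 7, 13)
  modpow(5, 7, 13): e is odd, compute modpow(5, 6, 13)
    modpow(5, 6, 13): e is even, compute modpow(5, 3, 13)
      modpow(5, 3, 13): e is odd, compute modpow(5, 2, 13)
        modpow(5, 2, 13): e is even, compute modpow(5, 1, 13)
          modpow(5, 1, 13): e is odd, compute modpow(5, 0, 13)
          modpow(5, 0, 13) = 1
          (5 * 1) % 13 = 5
        half=5, (5*5) % 13 = 12
      (5 * 12) % 13 = 8
    half=8, (8*8) % 13 = 12
  (5 * 12) % 13 = 8
half=8, (8*8) % 13 = 12

12


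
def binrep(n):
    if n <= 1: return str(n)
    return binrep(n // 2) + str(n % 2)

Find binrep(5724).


binrep(5724) = binrep(2862) + '0'
binrep(2862) = binrep(1431) + '0'
binrep(1431) = binrep(715) + '1'
binrep(715) = binrep(357) + '1'
binrep(357) = binrep(178) + '1'
binrep(178) = binrep(89) + '0'
binrep(89) = binrep(44) + '1'
binrep(44) = binrep(22) + '0'
binrep(22) = binrep(11) + '0'
binrep(11) = binrep(5) + '1'
binrep(5) = binrep(2) + '1'
binrep(2) = binrep(1) + '0'
binrep(1) = '1'  (base case)
Concatenating: '1' + '0' + '1' + '1' + '0' + '0' + '1' + '0' + '1' + '1' + '1' + '0' + '0' = '1011001011100'

1011001011100


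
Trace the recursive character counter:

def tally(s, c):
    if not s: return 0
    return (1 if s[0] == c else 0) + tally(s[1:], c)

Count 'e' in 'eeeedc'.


s[0]='e' == 'e' -> 1
s[0]='e' == 'e' -> 1
s[0]='e' == 'e' -> 1
s[0]='e' == 'e' -> 1
s[0]='d' != 'e' -> 0
s[0]='c' != 'e' -> 0
Sum: 1 + 1 + 1 + 1 + 0 + 0 = 4

4


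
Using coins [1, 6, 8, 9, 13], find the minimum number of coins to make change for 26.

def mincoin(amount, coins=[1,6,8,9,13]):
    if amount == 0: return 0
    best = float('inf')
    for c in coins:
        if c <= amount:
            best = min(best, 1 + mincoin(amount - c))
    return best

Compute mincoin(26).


Building up with DP:
mincoin(0) = 0
mincoin(1) = min(1+mincoin(0)=1+0=1) = 1
mincoin(2) = min(1+mincoin(1)=1+1=2) = 2
mincoin(3) = min(1+mincoin(2)=1+2=3) = 3
mincoin(4) = min(1+mincoin(3)=1+3=4) = 4
mincoin(5) = min(1+mincoin(4)=1+4=5) = 5
mincoin(6) = min(1+mincoin(5)=1+5=6, 1+mincoin(0)=1+0=1) = 1
mincoin(7) = min(1+mincoin(6)=1+1=2, 1+mincoin(1)=1+1=2) = 2
mincoin(8) = min(1+mincoin(7)=1+2=3, 1+mincoin(2)=1+2=3, 1+mincoin(0)=1+0=1) = 1
mincoin(9) = min(1+mincoin(8)=1+1=2, 1+mincoin(3)=1+3=4, 1+mincoin(1)=1+1=2, 1+mincoin(0)=1+0=1) = 1
mincoin(10) = min(1+mincoin(9)=1+1=2, 1+mincoin(4)=1+4=5, 1+mincoin(2)=1+2=3, 1+mincoin(1)=1+1=2) = 2
mincoin(11) = min(1+mincoin(10)=1+2=3, 1+mincoin(5)=1+5=6, 1+mincoin(3)=1+3=4, 1+mincoin(2)=1+2=3) = 3
mincoin(12) = min(1+mincoin(11)=1+3=4, 1+mincoin(6)=1+1=2, 1+mincoin(4)=1+4=5, 1+mincoin(3)=1+3=4) = 2
mincoin(13) = min(1+mincoin(12)=1+2=3, 1+mincoin(7)=1+2=3, 1+mincoin(5)=1+5=6, 1+mincoin(4)=1+4=5, 1+mincoin(0)=1+0=1) = 1
mincoin(14) = min(1+mincoin(13)=1+1=2, 1+mincoin(8)=1+1=2, 1+mincoin(6)=1+1=2, 1+mincoin(5)=1+5=6, 1+mincoin(1)=1+1=2) = 2
mincoin(15) = min(1+mincoin(14)=1+2=3, 1+mincoin(9)=1+1=2, 1+mincoin(7)=1+2=3, 1+mincoin(6)=1+1=2, 1+mincoin(2)=1+2=3) = 2
mincoin(16) = min(1+mincoin(15)=1+2=3, 1+mincoin(10)=1+2=3, 1+mincoin(8)=1+1=2, 1+mincoin(7)=1+2=3, 1+mincoin(3)=1+3=4) = 2
mincoin(17) = min(1+mincoin(16)=1+2=3, 1+mincoin(11)=1+3=4, 1+mincoin(9)=1+1=2, 1+mincoin(8)=1+1=2, 1+mincoin(4)=1+4=5) = 2
mincoin(18) = min(1+mincoin(17)=1+2=3, 1+mincoin(12)=1+2=3, 1+mincoin(10)=1+2=3, 1+mincoin(9)=1+1=2, 1+mincoin(5)=1+5=6) = 2
mincoin(19) = min(1+mincoin(18)=1+2=3, 1+mincoin(13)=1+1=2, 1+mincoin(11)=1+3=4, 1+mincoin(10)=1+2=3, 1+mincoin(6)=1+1=2) = 2
mincoin(20) = min(1+mincoin(19)=1+2=3, 1+mincoin(14)=1+2=3, 1+mincoin(12)=1+2=3, 1+mincoin(11)=1+3=4, 1+mincoin(7)=1+2=3) = 3
mincoin(21) = min(1+mincoin(20)=1+3=4, 1+mincoin(15)=1+2=3, 1+mincoin(13)=1+1=2, 1+mincoin(12)=1+2=3, 1+mincoin(8)=1+1=2) = 2
mincoin(22) = min(1+mincoin(21)=1+2=3, 1+mincoin(16)=1+2=3, 1+mincoin(14)=1+2=3, 1+mincoin(13)=1+1=2, 1+mincoin(9)=1+1=2) = 2
mincoin(23) = min(1+mincoin(22)=1+2=3, 1+mincoin(17)=1+2=3, 1+mincoin(15)=1+2=3, 1+mincoin(14)=1+2=3, 1+mincoin(10)=1+2=3) = 3
mincoin(24) = min(1+mincoin(23)=1+3=4, 1+mincoin(18)=1+2=3, 1+mincoin(16)=1+2=3, 1+mincoin(15)=1+2=3, 1+mincoin(11)=1+3=4) = 3
mincoin(25) = min(1+mincoin(24)=1+3=4, 1+mincoin(19)=1+2=3, 1+mincoin(17)=1+2=3, 1+mincoin(16)=1+2=3, 1+mincoin(12)=1+2=3) = 3
mincoin(26) = min(1+mincoin(25)=1+3=4, 1+mincoin(20)=1+3=4, 1+mincoin(18)=1+2=3, 1+mincoin(17)=1+2=3, 1+mincoin(13)=1+1=2) = 2

2


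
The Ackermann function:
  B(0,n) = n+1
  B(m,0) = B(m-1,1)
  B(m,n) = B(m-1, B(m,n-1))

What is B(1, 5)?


B(1, 5) = B(0, B(1, 4))
  B(1, 4) = B(0, B(1, 3))
    B(1, 3) = B(0, B(1, 2))
      B(1, 2) = B(0, B(1, 1))
        B(1, 1) = B(0, B(1, 0))
          B(1, 0) = B(0, 1)
          B(0, 1) = 2
          = B(0, 2)
          B(0, 2) = 3
        = B(0, 3)
        B(0, 3) = 4
      = B(0, 4)
      B(0, 4) = 5
    = B(0, 5)
    B(0, 5) = 6
  = B(0, 6)
  B(0, 6) = 7
Result: B(1, 5) = 7

7


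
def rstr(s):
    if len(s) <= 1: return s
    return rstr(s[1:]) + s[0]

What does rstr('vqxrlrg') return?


rstr('vqxrlrg') = rstr('qxrlrg') + 'v'
rstr('qxrlrg') = rstr('xrlrg') + 'q'
rstr('xrlrg') = rstr('rlrg') + 'x'
rstr('rlrg') = rstr('lrg') + 'r'
rstr('lrg') = rstr('rg') + 'l'
rstr('rg') = rstr('g') + 'r'
rstr('g') = 'g'  (base case)
Concatenating: 'g' + 'r' + 'l' + 'r' + 'x' + 'q' + 'v' = 'grlrxqv'

grlrxqv


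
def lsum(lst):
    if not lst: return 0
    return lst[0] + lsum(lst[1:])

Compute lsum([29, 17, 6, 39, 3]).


lsum([29, 17, 6, 39, 3]) = 29 + lsum([17, 6, 39, 3])
lsum([17, 6, 39, 3]) = 17 + lsum([6, 39, 3])
lsum([6, 39, 3]) = 6 + lsum([39, 3])
lsum([39, 3]) = 39 + lsum([3])
lsum([3]) = 3 + lsum([])
lsum([]) = 0  (base case)
Total: 29 + 17 + 6 + 39 + 3 + 0 = 94

94


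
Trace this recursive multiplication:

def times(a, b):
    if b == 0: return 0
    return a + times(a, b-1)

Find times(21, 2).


times(21, 2) = 21 + times(21, 1)
times(21, 1) = 21 + times(21, 0)
times(21, 0) = 0  (base case)
Total: 21 + 21 + 0 = 42

42


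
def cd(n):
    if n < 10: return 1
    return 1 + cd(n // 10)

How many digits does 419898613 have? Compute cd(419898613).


cd(419898613) = 1 + cd(41989861)
cd(41989861) = 1 + cd(4198986)
cd(4198986) = 1 + cd(419898)
cd(419898) = 1 + cd(41989)
cd(41989) = 1 + cd(4198)
cd(4198) = 1 + cd(419)
cd(419) = 1 + cd(41)
cd(41) = 1 + cd(4)
cd(4) = 1  (base case: 4 < 10)
Unwinding: 1 + 1 + 1 + 1 + 1 + 1 + 1 + 1 + 1 = 9

9


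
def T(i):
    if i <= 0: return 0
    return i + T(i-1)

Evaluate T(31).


T(31)
= 31 + 30 + 29 + 28 + 27 + 26 + 25 + 24 + 23 + 22 + 21 + 20 + 19 + 18 + 17 + 16 + 15 + 14 + 13 + 12 + 11 + 10 + 9 + 8 + 7 + 6 + 5 + 4 + 3 + 2 + 1 + T(0)
= 31 + 30 + 29 + 28 + 27 + 26 + 25 + 24 + 23 + 22 + 21 + 20 + 19 + 18 + 17 + 16 + 15 + 14 + 13 + 12 + 11 + 10 + 9 + 8 + 7 + 6 + 5 + 4 + 3 + 2 + 1 + 0
= 496

496


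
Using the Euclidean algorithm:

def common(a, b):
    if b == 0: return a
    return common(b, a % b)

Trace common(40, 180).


common(40, 180) = common(180, 40)
common(180, 40) = common(40, 20)
common(40, 20) = common(20, 0)
common(20, 0) = 20  (base case)

20


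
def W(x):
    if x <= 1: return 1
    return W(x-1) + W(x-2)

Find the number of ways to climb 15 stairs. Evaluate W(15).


Building up from base cases:
W(0) = 1
W(1) = 1
W(2) = W(1) + W(0) = 1 + 1 = 2
W(3) = W(2) + W(1) = 2 + 1 = 3
W(4) = W(3) + W(2) = 3 + 2 = 5
W(5) = W(4) + W(3) = 5 + 3 = 8
W(6) = W(5) + W(4) = 8 + 5 = 13
W(7) = W(6) + W(5) = 13 + 8 = 21
W(8) = W(7) + W(6) = 21 + 13 = 34
W(9) = W(8) + W(7) = 34 + 21 = 55
W(10) = W(9) + W(8) = 55 + 34 = 89
W(11) = W(10) + W(9) = 89 + 55 = 144
W(12) = W(11) + W(10) = 144 + 89 = 233
W(13) = W(12) + W(11) = 233 + 144 = 377
W(14) = W(13) + W(12) = 377 + 233 = 610
W(15) = W(14) + W(13) = 610 + 377 = 987

987


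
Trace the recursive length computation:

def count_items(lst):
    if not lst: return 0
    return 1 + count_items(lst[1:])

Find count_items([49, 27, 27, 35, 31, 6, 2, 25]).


count_items([49, 27, 27, 35, 31, 6, 2, 25]) = 1 + count_items([27, 27, 35, 31, 6, 2, 25])
count_items([27, 27, 35, 31, 6, 2, 25]) = 1 + count_items([27, 35, 31, 6, 2, 25])
count_items([27, 35, 31, 6, 2, 25]) = 1 + count_items([35, 31, 6, 2, 25])
count_items([35, 31, 6, 2, 25]) = 1 + count_items([31, 6, 2, 25])
count_items([31, 6, 2, 25]) = 1 + count_items([6, 2, 25])
count_items([6, 2, 25]) = 1 + count_items([2, 25])
count_items([2, 25]) = 1 + count_items([25])
count_items([25]) = 1 + count_items([])
count_items([]) = 0  (base case)
Unwinding: 1 + 1 + 1 + 1 + 1 + 1 + 1 + 1 + 0 = 8

8


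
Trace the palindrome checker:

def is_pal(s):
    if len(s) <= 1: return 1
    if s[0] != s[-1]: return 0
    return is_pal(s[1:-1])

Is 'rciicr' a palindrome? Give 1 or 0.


is_pal('rciicr'): s[0]='r' == s[-1]='r' -> check is_pal('ciic')
is_pal('ciic'): s[0]='c' == s[-1]='c' -> check is_pal('ii')
is_pal('ii'): s[0]='i' == s[-1]='i' -> check is_pal('')
is_pal(''): len <= 1 -> return 1  (base case)
Result: 1 (palindrome)

1


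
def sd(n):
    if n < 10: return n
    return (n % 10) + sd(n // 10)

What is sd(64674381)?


sd(64674381) = 1 + sd(6467438)
sd(6467438) = 8 + sd(646743)
sd(646743) = 3 + sd(64674)
sd(64674) = 4 + sd(6467)
sd(6467) = 7 + sd(646)
sd(646) = 6 + sd(64)
sd(64) = 4 + sd(6)
sd(6) = 6  (base case)
Total: 1 + 8 + 3 + 4 + 7 + 6 + 4 + 6 = 39

39


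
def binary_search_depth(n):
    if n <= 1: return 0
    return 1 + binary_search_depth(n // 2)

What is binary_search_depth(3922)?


3922 / 2 = 1961
1961 / 2 = 980
980 / 2 = 490
490 / 2 = 245
245 / 2 = 122
122 / 2 = 61
61 / 2 = 30
30 / 2 = 15
15 / 2 = 7
7 / 2 = 3
3 / 2 = 1
Reached 1 after 11 halvings

11


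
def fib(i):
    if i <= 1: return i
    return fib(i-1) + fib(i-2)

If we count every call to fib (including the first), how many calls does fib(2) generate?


Let C(n) = total calls for fib(n)
C(0) = 1, C(1) = 1
C(2) = 1 + C(1) + C(0) = 1 + 1 + 1 = 3

3


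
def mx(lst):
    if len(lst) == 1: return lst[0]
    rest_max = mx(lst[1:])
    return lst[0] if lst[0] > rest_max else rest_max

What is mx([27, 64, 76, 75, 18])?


mx([27, 64, 76, 75, 18]): compare 27 with mx([64, 76, 75, 18])
mx([64, 76, 75, 18]): compare 64 with mx([76, 75, 18])
mx([76, 75, 18]): compare 76 with mx([75, 18])
mx([75, 18]): compare 75 with mx([18])
mx([18]) = 18  (base case)
Compare 75 with 18 -> 75
Compare 76 with 75 -> 76
Compare 64 with 76 -> 76
Compare 27 with 76 -> 76

76


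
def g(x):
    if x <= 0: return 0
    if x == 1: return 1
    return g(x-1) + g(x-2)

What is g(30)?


Computing g(30) bottom-up:
g(0) = 0
g(1) = 1
g(2) = g(1) + g(0) = 1 + 0 = 1
g(3) = g(2) + g(1) = 1 + 1 = 2
g(4) = g(3) + g(2) = 2 + 1 = 3
g(5) = g(4) + g(3) = 3 + 2 = 5
g(6) = g(5) + g(4) = 5 + 3 = 8
g(7) = g(6) + g(5) = 8 + 5 = 13
g(8) = g(7) + g(6) = 13 + 8 = 21
g(9) = g(8) + g(7) = 21 + 13 = 34
g(10) = g(9) + g(8) = 34 + 21 = 55
g(11) = g(10) + g(9) = 55 + 34 = 89
g(12) = g(11) + g(10) = 89 + 55 = 144
g(13) = g(12) + g(11) = 144 + 89 = 233
g(14) = g(13) + g(12) = 233 + 144 = 377
g(15) = g(14) + g(13) = 377 + 233 = 610
g(16) = g(15) + g(14) = 610 + 377 = 987
g(17) = g(16) + g(15) = 987 + 610 = 1597
g(18) = g(17) + g(16) = 1597 + 987 = 2584
g(19) = g(18) + g(17) = 2584 + 1597 = 4181
g(20) = g(19) + g(18) = 4181 + 2584 = 6765
g(21) = g(20) + g(19) = 6765 + 4181 = 10946
g(22) = g(21) + g(20) = 10946 + 6765 = 17711
g(23) = g(22) + g(21) = 17711 + 10946 = 28657
g(24) = g(23) + g(22) = 28657 + 17711 = 46368
g(25) = g(24) + g(23) = 46368 + 28657 = 75025
g(26) = g(25) + g(24) = 75025 + 46368 = 121393
g(27) = g(26) + g(25) = 121393 + 75025 = 196418
g(28) = g(27) + g(26) = 196418 + 121393 = 317811
g(29) = g(28) + g(27) = 317811 + 196418 = 514229
g(30) = g(29) + g(28) = 514229 + 317811 = 832040

832040


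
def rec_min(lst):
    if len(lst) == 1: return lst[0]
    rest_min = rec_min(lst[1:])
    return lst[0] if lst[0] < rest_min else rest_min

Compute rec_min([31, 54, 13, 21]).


rec_min([31, 54, 13, 21]): compare 31 with rec_min([54, 13, 21])
rec_min([54, 13, 21]): compare 54 with rec_min([13, 21])
rec_min([13, 21]): compare 13 with rec_min([21])
rec_min([21]) = 21  (base case)
Compare 13 with 21 -> 13
Compare 54 with 13 -> 13
Compare 31 with 13 -> 13

13


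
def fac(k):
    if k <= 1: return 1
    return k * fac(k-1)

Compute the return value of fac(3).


fac(3)
= 3 * fac(2)
= 3 * 2 * fac(1)
= 3 * 2 * 1
= 6

6


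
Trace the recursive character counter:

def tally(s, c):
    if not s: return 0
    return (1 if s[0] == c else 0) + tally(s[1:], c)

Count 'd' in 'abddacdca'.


s[0]='a' != 'd' -> 0
s[0]='b' != 'd' -> 0
s[0]='d' == 'd' -> 1
s[0]='d' == 'd' -> 1
s[0]='a' != 'd' -> 0
s[0]='c' != 'd' -> 0
s[0]='d' == 'd' -> 1
s[0]='c' != 'd' -> 0
s[0]='a' != 'd' -> 0
Sum: 0 + 0 + 1 + 1 + 0 + 0 + 1 + 0 + 0 = 3

3


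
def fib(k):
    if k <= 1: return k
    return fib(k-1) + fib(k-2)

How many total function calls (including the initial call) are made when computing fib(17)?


Let C(n) = total calls for fib(n)
C(0) = 1, C(1) = 1
C(2) = 1 + C(1) + C(0) = 1 + 1 + 1 = 3
C(3) = 1 + C(2) + C(1) = 1 + 3 + 1 = 5
C(4) = 1 + C(3) + C(2) = 1 + 5 + 3 = 9
C(5) = 1 + C(4) + C(3) = 1 + 9 + 5 = 15
C(6) = 1 + C(5) + C(4) = 1 + 15 + 9 = 25
C(7) = 1 + C(6) + C(5) = 1 + 25 + 15 = 41
C(8) = 1 + C(7) + C(6) = 1 + 41 + 25 = 67
C(9) = 1 + C(8) + C(7) = 1 + 67 + 41 = 109
C(10) = 1 + C(9) + C(8) = 1 + 109 + 67 = 177
C(11) = 1 + C(10) + C(9) = 1 + 177 + 109 = 287
C(12) = 1 + C(11) + C(10) = 1 + 287 + 177 = 465
C(13) = 1 + C(12) + C(11) = 1 + 465 + 287 = 753
C(14) = 1 + C(13) + C(12) = 1 + 753 + 465 = 1219
C(15) = 1 + C(14) + C(13) = 1 + 1219 + 753 = 1973
C(16) = 1 + C(15) + C(14) = 1 + 1973 + 1219 = 3193
C(17) = 1 + C(16) + C(15) = 1 + 3193 + 1973 = 5167

5167


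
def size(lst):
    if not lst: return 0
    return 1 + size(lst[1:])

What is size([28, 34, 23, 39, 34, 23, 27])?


size([28, 34, 23, 39, 34, 23, 27]) = 1 + size([34, 23, 39, 34, 23, 27])
size([34, 23, 39, 34, 23, 27]) = 1 + size([23, 39, 34, 23, 27])
size([23, 39, 34, 23, 27]) = 1 + size([39, 34, 23, 27])
size([39, 34, 23, 27]) = 1 + size([34, 23, 27])
size([34, 23, 27]) = 1 + size([23, 27])
size([23, 27]) = 1 + size([27])
size([27]) = 1 + size([])
size([]) = 0  (base case)
Unwinding: 1 + 1 + 1 + 1 + 1 + 1 + 1 + 0 = 7

7


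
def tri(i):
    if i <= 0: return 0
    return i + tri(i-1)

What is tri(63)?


tri(63)
= 63 + 62 + 61 + 60 + 59 + 58 + 57 + 56 + 55 + 54 + 53 + 52 + 51 + 50 + 49 + 48 + 47 + 46 + 45 + 44 + 43 + 42 + 41 + 40 + 39 + 38 + 37 + 36 + 35 + 34 + 33 + 32 + 31 + 30 + 29 + 28 + 27 + 26 + 25 + 24 + 23 + 22 + 21 + 20 + 19 + 18 + 17 + 16 + 15 + 14 + 13 + 12 + 11 + 10 + 9 + 8 + 7 + 6 + 5 + 4 + 3 + 2 + 1 + tri(0)
= 63 + 62 + 61 + 60 + 59 + 58 + 57 + 56 + 55 + 54 + 53 + 52 + 51 + 50 + 49 + 48 + 47 + 46 + 45 + 44 + 43 + 42 + 41 + 40 + 39 + 38 + 37 + 36 + 35 + 34 + 33 + 32 + 31 + 30 + 29 + 28 + 27 + 26 + 25 + 24 + 23 + 22 + 21 + 20 + 19 + 18 + 17 + 16 + 15 + 14 + 13 + 12 + 11 + 10 + 9 + 8 + 7 + 6 + 5 + 4 + 3 + 2 + 1 + 0
= 2016

2016


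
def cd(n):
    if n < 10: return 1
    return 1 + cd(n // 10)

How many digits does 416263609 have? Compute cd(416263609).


cd(416263609) = 1 + cd(41626360)
cd(41626360) = 1 + cd(4162636)
cd(4162636) = 1 + cd(416263)
cd(416263) = 1 + cd(41626)
cd(41626) = 1 + cd(4162)
cd(4162) = 1 + cd(416)
cd(416) = 1 + cd(41)
cd(41) = 1 + cd(4)
cd(4) = 1  (base case: 4 < 10)
Unwinding: 1 + 1 + 1 + 1 + 1 + 1 + 1 + 1 + 1 = 9

9


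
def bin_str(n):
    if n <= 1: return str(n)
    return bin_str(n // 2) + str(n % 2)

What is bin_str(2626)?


bin_str(2626) = bin_str(1313) + '0'
bin_str(1313) = bin_str(656) + '1'
bin_str(656) = bin_str(328) + '0'
bin_str(328) = bin_str(164) + '0'
bin_str(164) = bin_str(82) + '0'
bin_str(82) = bin_str(41) + '0'
bin_str(41) = bin_str(20) + '1'
bin_str(20) = bin_str(10) + '0'
bin_str(10) = bin_str(5) + '0'
bin_str(5) = bin_str(2) + '1'
bin_str(2) = bin_str(1) + '0'
bin_str(1) = '1'  (base case)
Concatenating: '1' + '0' + '1' + '0' + '0' + '1' + '0' + '0' + '0' + '0' + '1' + '0' = '101001000010'

101001000010


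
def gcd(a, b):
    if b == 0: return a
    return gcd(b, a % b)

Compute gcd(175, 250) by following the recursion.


gcd(175, 250) = gcd(250, 175)
gcd(250, 175) = gcd(175, 75)
gcd(175, 75) = gcd(75, 25)
gcd(75, 25) = gcd(25, 0)
gcd(25, 0) = 25  (base case)

25


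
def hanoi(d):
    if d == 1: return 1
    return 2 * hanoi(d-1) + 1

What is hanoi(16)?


hanoi(16) = 2 * hanoi(15) + 1
hanoi(15) = 2 * hanoi(14) + 1
hanoi(14) = 2 * hanoi(13) + 1
hanoi(13) = 2 * hanoi(12) + 1
hanoi(12) = 2 * hanoi(11) + 1
hanoi(11) = 2 * hanoi(10) + 1
hanoi(10) = 2 * hanoi(9) + 1
hanoi(9) = 2 * hanoi(8) + 1
hanoi(8) = 2 * hanoi(7) + 1
hanoi(7) = 2 * hanoi(6) + 1
hanoi(6) = 2 * hanoi(5) + 1
hanoi(5) = 2 * hanoi(4) + 1
hanoi(4) = 2 * hanoi(3) + 1
hanoi(3) = 2 * hanoi(2) + 1
hanoi(2) = 2 * hanoi(1) + 1
hanoi(1) = 1  (base case)
hanoi(2) = 2 * 1 + 1 = 3
hanoi(3) = 2 * 3 + 1 = 7
hanoi(4) = 2 * 7 + 1 = 15
hanoi(5) = 2 * 15 + 1 = 31
hanoi(6) = 2 * 31 + 1 = 63
hanoi(7) = 2 * 63 + 1 = 127
hanoi(8) = 2 * 127 + 1 = 255
hanoi(9) = 2 * 255 + 1 = 511
hanoi(10) = 2 * 511 + 1 = 1023
hanoi(11) = 2 * 1023 + 1 = 2047
hanoi(12) = 2 * 2047 + 1 = 4095
hanoi(13) = 2 * 4095 + 1 = 8191
hanoi(14) = 2 * 8191 + 1 = 16383
hanoi(15) = 2 * 16383 + 1 = 32767
hanoi(16) = 2 * 32767 + 1 = 65535

65535


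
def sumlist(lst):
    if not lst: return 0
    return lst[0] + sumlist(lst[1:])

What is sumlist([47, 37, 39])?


sumlist([47, 37, 39]) = 47 + sumlist([37, 39])
sumlist([37, 39]) = 37 + sumlist([39])
sumlist([39]) = 39 + sumlist([])
sumlist([]) = 0  (base case)
Total: 47 + 37 + 39 + 0 = 123

123


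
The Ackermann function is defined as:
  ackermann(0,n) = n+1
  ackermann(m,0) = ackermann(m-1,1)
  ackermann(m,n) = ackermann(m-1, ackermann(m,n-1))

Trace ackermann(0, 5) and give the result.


ackermann(0, 5) = 6
Result: ackermann(0, 5) = 6

6


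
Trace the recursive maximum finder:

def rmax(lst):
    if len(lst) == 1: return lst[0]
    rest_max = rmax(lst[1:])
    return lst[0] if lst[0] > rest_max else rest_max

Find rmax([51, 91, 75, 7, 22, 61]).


rmax([51, 91, 75, 7, 22, 61]): compare 51 with rmax([91, 75, 7, 22, 61])
rmax([91, 75, 7, 22, 61]): compare 91 with rmax([75, 7, 22, 61])
rmax([75, 7, 22, 61]): compare 75 with rmax([7, 22, 61])
rmax([7, 22, 61]): compare 7 with rmax([22, 61])
rmax([22, 61]): compare 22 with rmax([61])
rmax([61]) = 61  (base case)
Compare 22 with 61 -> 61
Compare 7 with 61 -> 61
Compare 75 with 61 -> 75
Compare 91 with 75 -> 91
Compare 51 with 91 -> 91

91


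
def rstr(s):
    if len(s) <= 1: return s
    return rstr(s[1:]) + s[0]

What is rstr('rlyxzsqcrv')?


rstr('rlyxzsqcrv') = rstr('lyxzsqcrv') + 'r'
rstr('lyxzsqcrv') = rstr('yxzsqcrv') + 'l'
rstr('yxzsqcrv') = rstr('xzsqcrv') + 'y'
rstr('xzsqcrv') = rstr('zsqcrv') + 'x'
rstr('zsqcrv') = rstr('sqcrv') + 'z'
rstr('sqcrv') = rstr('qcrv') + 's'
rstr('qcrv') = rstr('crv') + 'q'
rstr('crv') = rstr('rv') + 'c'
rstr('rv') = rstr('v') + 'r'
rstr('v') = 'v'  (base case)
Concatenating: 'v' + 'r' + 'c' + 'q' + 's' + 'z' + 'x' + 'y' + 'l' + 'r' = 'vrcqszxylr'

vrcqszxylr


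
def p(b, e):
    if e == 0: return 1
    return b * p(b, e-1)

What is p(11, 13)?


p(11, 13)
= 11 * p(11, 12)
= 11 * 11 * p(11, 11)
= 11 * 11 * 11 * p(11, 10)
= 11 * 11 * 11 * 11 * p(11, 9)
= 11 * 11 * 11 * 11 * 11 * p(11, 8)
= 11 * 11 * 11 * 11 * 11 * 11 * p(11, 7)
= 11 * 11 * 11 * 11 * 11 * 11 * 11 * p(11, 6)
= 11 * 11 * 11 * 11 * 11 * 11 * 11 * 11 * p(11, 5)
= 11 * 11 * 11 * 11 * 11 * 11 * 11 * 11 * 11 * p(11, 4)
= 11 * 11 * 11 * 11 * 11 * 11 * 11 * 11 * 11 * 11 * p(11, 3)
= 11 * 11 * 11 * 11 * 11 * 11 * 11 * 11 * 11 * 11 * 11 * p(11, 2)
= 11 * 11 * 11 * 11 * 11 * 11 * 11 * 11 * 11 * 11 * 11 * 11 * p(11, 1)
= 11 * 11 * 11 * 11 * 11 * 11 * 11 * 11 * 11 * 11 * 11 * 11 * 11 * p(11, 0)
= 11 * 11 * 11 * 11 * 11 * 11 * 11 * 11 * 11 * 11 * 11 * 11 * 11 * 1
= 34522712143931

34522712143931


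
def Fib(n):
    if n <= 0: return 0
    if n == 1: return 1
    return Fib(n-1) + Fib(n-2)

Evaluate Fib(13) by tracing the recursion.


Computing Fib(13) bottom-up:
Fib(0) = 0
Fib(1) = 1
Fib(2) = Fib(1) + Fib(0) = 1 + 0 = 1
Fib(3) = Fib(2) + Fib(1) = 1 + 1 = 2
Fib(4) = Fib(3) + Fib(2) = 2 + 1 = 3
Fib(5) = Fib(4) + Fib(3) = 3 + 2 = 5
Fib(6) = Fib(5) + Fib(4) = 5 + 3 = 8
Fib(7) = Fib(6) + Fib(5) = 8 + 5 = 13
Fib(8) = Fib(7) + Fib(6) = 13 + 8 = 21
Fib(9) = Fib(8) + Fib(7) = 21 + 13 = 34
Fib(10) = Fib(9) + Fib(8) = 34 + 21 = 55
Fib(11) = Fib(10) + Fib(9) = 55 + 34 = 89
Fib(12) = Fib(11) + Fib(10) = 89 + 55 = 144
Fib(13) = Fib(12) + Fib(11) = 144 + 89 = 233

233


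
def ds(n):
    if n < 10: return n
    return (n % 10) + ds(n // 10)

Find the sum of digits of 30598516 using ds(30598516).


ds(30598516) = 6 + ds(3059851)
ds(3059851) = 1 + ds(305985)
ds(305985) = 5 + ds(30598)
ds(30598) = 8 + ds(3059)
ds(3059) = 9 + ds(305)
ds(305) = 5 + ds(30)
ds(30) = 0 + ds(3)
ds(3) = 3  (base case)
Total: 6 + 1 + 5 + 8 + 9 + 5 + 0 + 3 = 37

37


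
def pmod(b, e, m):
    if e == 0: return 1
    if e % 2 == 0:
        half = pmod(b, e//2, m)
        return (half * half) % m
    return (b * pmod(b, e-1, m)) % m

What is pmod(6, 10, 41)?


pmod(6, 10, 41): e is even, compute pmod(6, 5, 41)
  pmod(6, 5, 41): e is odd, compute pmod(6, 4, 41)
    pmod(6, 4, 41): e is even, compute pmod(6, 2, 41)
      pmod(6, 2, 41): e is even, compute pmod(6, 1, 41)
        pmod(6, 1, 41): e is odd, compute pmod(6, 0, 41)
          pmod(6, 0, 41) = 1
        (6 * 1) % 41 = 6
      half=6, (6*6) % 41 = 36
    half=36, (36*36) % 41 = 25
  (6 * 25) % 41 = 27
half=27, (27*27) % 41 = 32

32


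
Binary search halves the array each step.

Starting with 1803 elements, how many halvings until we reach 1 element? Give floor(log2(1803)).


1803 / 2 = 901
901 / 2 = 450
450 / 2 = 225
225 / 2 = 112
112 / 2 = 56
56 / 2 = 28
28 / 2 = 14
14 / 2 = 7
7 / 2 = 3
3 / 2 = 1
Reached 1 after 10 halvings

10


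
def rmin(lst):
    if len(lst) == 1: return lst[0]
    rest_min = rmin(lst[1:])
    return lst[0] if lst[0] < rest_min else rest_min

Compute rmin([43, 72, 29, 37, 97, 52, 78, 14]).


rmin([43, 72, 29, 37, 97, 52, 78, 14]): compare 43 with rmin([72, 29, 37, 97, 52, 78, 14])
rmin([72, 29, 37, 97, 52, 78, 14]): compare 72 with rmin([29, 37, 97, 52, 78, 14])
rmin([29, 37, 97, 52, 78, 14]): compare 29 with rmin([37, 97, 52, 78, 14])
rmin([37, 97, 52, 78, 14]): compare 37 with rmin([97, 52, 78, 14])
rmin([97, 52, 78, 14]): compare 97 with rmin([52, 78, 14])
rmin([52, 78, 14]): compare 52 with rmin([78, 14])
rmin([78, 14]): compare 78 with rmin([14])
rmin([14]) = 14  (base case)
Compare 78 with 14 -> 14
Compare 52 with 14 -> 14
Compare 97 with 14 -> 14
Compare 37 with 14 -> 14
Compare 29 with 14 -> 14
Compare 72 with 14 -> 14
Compare 43 with 14 -> 14

14


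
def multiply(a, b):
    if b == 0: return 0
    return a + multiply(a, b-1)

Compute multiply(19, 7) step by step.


multiply(19, 7) = 19 + multiply(19, 6)
multiply(19, 6) = 19 + multiply(19, 5)
multiply(19, 5) = 19 + multiply(19, 4)
multiply(19, 4) = 19 + multiply(19, 3)
multiply(19, 3) = 19 + multiply(19, 2)
multiply(19, 2) = 19 + multiply(19, 1)
multiply(19, 1) = 19 + multiply(19, 0)
multiply(19, 0) = 0  (base case)
Total: 19 + 19 + 19 + 19 + 19 + 19 + 19 + 0 = 133

133
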